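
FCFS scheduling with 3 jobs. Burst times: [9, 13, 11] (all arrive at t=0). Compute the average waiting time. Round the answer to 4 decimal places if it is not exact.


FCFS order (as given): [9, 13, 11]
Waiting times:
  Job 1: wait = 0
  Job 2: wait = 9
  Job 3: wait = 22
Sum of waiting times = 31
Average waiting time = 31/3 = 10.3333

10.3333


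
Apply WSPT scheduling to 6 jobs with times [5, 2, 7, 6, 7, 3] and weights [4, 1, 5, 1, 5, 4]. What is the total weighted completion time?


Compute p/w ratios and sort ascending (WSPT): [(3, 4), (5, 4), (7, 5), (7, 5), (2, 1), (6, 1)]
Compute weighted completion times:
  Job (p=3,w=4): C=3, w*C=4*3=12
  Job (p=5,w=4): C=8, w*C=4*8=32
  Job (p=7,w=5): C=15, w*C=5*15=75
  Job (p=7,w=5): C=22, w*C=5*22=110
  Job (p=2,w=1): C=24, w*C=1*24=24
  Job (p=6,w=1): C=30, w*C=1*30=30
Total weighted completion time = 283

283


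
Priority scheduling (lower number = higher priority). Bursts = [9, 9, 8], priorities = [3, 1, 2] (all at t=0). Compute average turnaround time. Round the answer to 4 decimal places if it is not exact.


Sort by priority (ascending = highest first):
Order: [(1, 9), (2, 8), (3, 9)]
Completion times:
  Priority 1, burst=9, C=9
  Priority 2, burst=8, C=17
  Priority 3, burst=9, C=26
Average turnaround = 52/3 = 17.3333

17.3333


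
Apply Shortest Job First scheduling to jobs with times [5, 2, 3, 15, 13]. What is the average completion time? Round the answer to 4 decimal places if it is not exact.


SJF order (ascending): [2, 3, 5, 13, 15]
Completion times:
  Job 1: burst=2, C=2
  Job 2: burst=3, C=5
  Job 3: burst=5, C=10
  Job 4: burst=13, C=23
  Job 5: burst=15, C=38
Average completion = 78/5 = 15.6

15.6


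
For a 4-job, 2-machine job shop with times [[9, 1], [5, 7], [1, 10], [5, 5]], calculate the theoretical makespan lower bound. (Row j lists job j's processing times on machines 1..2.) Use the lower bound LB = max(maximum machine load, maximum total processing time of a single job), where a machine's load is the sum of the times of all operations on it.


Machine loads:
  Machine 1: 9 + 5 + 1 + 5 = 20
  Machine 2: 1 + 7 + 10 + 5 = 23
Max machine load = 23
Job totals:
  Job 1: 10
  Job 2: 12
  Job 3: 11
  Job 4: 10
Max job total = 12
Lower bound = max(23, 12) = 23

23


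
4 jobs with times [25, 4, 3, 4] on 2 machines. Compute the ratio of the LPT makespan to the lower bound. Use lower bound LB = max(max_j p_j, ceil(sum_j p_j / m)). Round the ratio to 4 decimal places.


LPT order: [25, 4, 4, 3]
Machine loads after assignment: [25, 11]
LPT makespan = 25
Lower bound = max(max_job, ceil(total/2)) = max(25, 18) = 25
Ratio = 25 / 25 = 1.0

1.0


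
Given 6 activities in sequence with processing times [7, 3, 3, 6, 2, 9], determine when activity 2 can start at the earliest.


Activity 2 starts after activities 1 through 1 complete.
Predecessor durations: [7]
ES = 7 = 7

7


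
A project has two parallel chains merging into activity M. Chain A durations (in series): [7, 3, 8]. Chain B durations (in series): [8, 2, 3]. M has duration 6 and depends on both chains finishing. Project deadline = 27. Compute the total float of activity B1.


Forward pass: ES(B1) = sum of predecessors on chain B = 0
EF = ES + duration = 0 + 8 = 8
Backward pass: LF(M) = deadline = 27; LS(M) = 27 - 6 = 21
LF(B1) = LS(M) - sum(successors on chain B) = 21 - 5 = 16
LS = LF - duration = 16 - 8 = 8
Total float = LS - ES = 8 - 0 = 8

8


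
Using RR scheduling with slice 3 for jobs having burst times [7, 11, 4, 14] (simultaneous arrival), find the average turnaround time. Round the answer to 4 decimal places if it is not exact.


Time quantum = 3
Execution trace:
  J1 runs 3 units, time = 3
  J2 runs 3 units, time = 6
  J3 runs 3 units, time = 9
  J4 runs 3 units, time = 12
  J1 runs 3 units, time = 15
  J2 runs 3 units, time = 18
  J3 runs 1 units, time = 19
  J4 runs 3 units, time = 22
  J1 runs 1 units, time = 23
  J2 runs 3 units, time = 26
  J4 runs 3 units, time = 29
  J2 runs 2 units, time = 31
  J4 runs 3 units, time = 34
  J4 runs 2 units, time = 36
Finish times: [23, 31, 19, 36]
Average turnaround = 109/4 = 27.25

27.25


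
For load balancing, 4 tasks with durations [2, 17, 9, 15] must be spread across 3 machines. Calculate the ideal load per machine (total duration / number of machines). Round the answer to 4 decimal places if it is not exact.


Total processing time = 2 + 17 + 9 + 15 = 43
Number of machines = 3
Ideal balanced load = 43 / 3 = 14.3333

14.3333


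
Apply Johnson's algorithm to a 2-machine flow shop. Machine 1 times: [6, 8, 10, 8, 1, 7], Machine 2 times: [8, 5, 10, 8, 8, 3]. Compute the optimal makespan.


Apply Johnson's rule:
  Group 1 (a <= b): [(5, 1, 8), (1, 6, 8), (4, 8, 8), (3, 10, 10)]
  Group 2 (a > b): [(2, 8, 5), (6, 7, 3)]
Optimal job order: [5, 1, 4, 3, 2, 6]
Schedule:
  Job 5: M1 done at 1, M2 done at 9
  Job 1: M1 done at 7, M2 done at 17
  Job 4: M1 done at 15, M2 done at 25
  Job 3: M1 done at 25, M2 done at 35
  Job 2: M1 done at 33, M2 done at 40
  Job 6: M1 done at 40, M2 done at 43
Makespan = 43

43


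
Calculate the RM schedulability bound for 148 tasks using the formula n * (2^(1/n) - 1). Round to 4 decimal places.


Compute 2^(1/148) = 1.0046944113
Subtract 1: 1.0046944113 - 1 = 0.0046944113
Multiply by n: 148 * 0.0046944113 = 0.6947728724
Round to 4 dp: 0.6948

0.6948


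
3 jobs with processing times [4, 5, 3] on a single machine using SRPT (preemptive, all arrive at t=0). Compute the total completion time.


Since all jobs arrive at t=0, SRPT equals SPT ordering.
SPT order: [3, 4, 5]
Completion times:
  Job 1: p=3, C=3
  Job 2: p=4, C=7
  Job 3: p=5, C=12
Total completion time = 3 + 7 + 12 = 22

22


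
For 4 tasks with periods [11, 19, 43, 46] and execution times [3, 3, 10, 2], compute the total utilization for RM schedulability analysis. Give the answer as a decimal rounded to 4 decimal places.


Compute individual utilizations (exact fractions):
  Task 1: C/T = 3/11 (approx. 0.2727)
  Task 2: C/T = 3/19 (approx. 0.1579)
  Task 3: C/T = 10/43 (approx. 0.2326)
  Task 4: C/T = 2/46 = 1/23 (approx. 0.0435)
Total utilization U = 3/11 + 3/19 + 10/43 + 1/23 = 146067/206701
Rounded to 4 decimal places: U = 0.7067
RM (Liu & Layland) bound for 4 tasks = 0.756828; compare with U = 146067/206701 (approx. 0.706658)
U <= bound, so schedulable by RM sufficient condition.

0.7067


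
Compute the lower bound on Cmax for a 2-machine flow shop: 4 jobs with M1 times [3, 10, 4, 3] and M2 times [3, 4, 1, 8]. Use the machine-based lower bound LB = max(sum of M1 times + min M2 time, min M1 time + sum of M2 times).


LB1 = sum(M1 times) + min(M2 times) = 20 + 1 = 21
LB2 = min(M1 times) + sum(M2 times) = 3 + 16 = 19
Lower bound = max(LB1, LB2) = max(21, 19) = 21

21


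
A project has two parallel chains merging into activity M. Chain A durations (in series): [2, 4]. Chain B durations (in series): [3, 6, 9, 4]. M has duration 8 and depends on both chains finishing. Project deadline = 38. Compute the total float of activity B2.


Forward pass: ES(B2) = sum of predecessors on chain B = 3
EF = ES + duration = 3 + 6 = 9
Backward pass: LF(M) = deadline = 38; LS(M) = 38 - 8 = 30
LF(B2) = LS(M) - sum(successors on chain B) = 30 - 13 = 17
LS = LF - duration = 17 - 6 = 11
Total float = LS - ES = 11 - 3 = 8

8


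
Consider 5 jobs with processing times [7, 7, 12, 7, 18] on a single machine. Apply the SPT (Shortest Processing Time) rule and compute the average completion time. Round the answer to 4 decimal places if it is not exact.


Sort jobs by processing time (SPT order): [7, 7, 7, 12, 18]
Compute completion times sequentially:
  Job 1: processing = 7, completes at 7
  Job 2: processing = 7, completes at 14
  Job 3: processing = 7, completes at 21
  Job 4: processing = 12, completes at 33
  Job 5: processing = 18, completes at 51
Sum of completion times = 126
Average completion time = 126/5 = 25.2

25.2


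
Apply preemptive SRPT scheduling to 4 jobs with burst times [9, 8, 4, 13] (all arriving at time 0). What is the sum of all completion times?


Since all jobs arrive at t=0, SRPT equals SPT ordering.
SPT order: [4, 8, 9, 13]
Completion times:
  Job 1: p=4, C=4
  Job 2: p=8, C=12
  Job 3: p=9, C=21
  Job 4: p=13, C=34
Total completion time = 4 + 12 + 21 + 34 = 71

71


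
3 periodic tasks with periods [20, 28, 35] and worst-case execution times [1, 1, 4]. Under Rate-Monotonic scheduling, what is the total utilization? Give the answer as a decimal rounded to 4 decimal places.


Compute individual utilizations (exact fractions):
  Task 1: C/T = 1/20 (approx. 0.05)
  Task 2: C/T = 1/28 (approx. 0.0357)
  Task 3: C/T = 4/35 (approx. 0.1143)
Total utilization U = 1/20 + 1/28 + 4/35 = 1/5
Rounded to 4 decimal places: U = 0.2000
RM (Liu & Layland) bound for 3 tasks = 0.779763; compare with U = 1/5 (approx. 0.200000)
U <= bound, so schedulable by RM sufficient condition.

0.2000


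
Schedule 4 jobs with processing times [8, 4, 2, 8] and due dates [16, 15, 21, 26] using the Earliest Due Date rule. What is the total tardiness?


Sort by due date (EDD order): [(4, 15), (8, 16), (2, 21), (8, 26)]
Compute completion times and tardiness:
  Job 1: p=4, d=15, C=4, tardiness=max(0,4-15)=0
  Job 2: p=8, d=16, C=12, tardiness=max(0,12-16)=0
  Job 3: p=2, d=21, C=14, tardiness=max(0,14-21)=0
  Job 4: p=8, d=26, C=22, tardiness=max(0,22-26)=0
Total tardiness = 0

0


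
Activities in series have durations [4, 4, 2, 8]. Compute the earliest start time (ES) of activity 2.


Activity 2 starts after activities 1 through 1 complete.
Predecessor durations: [4]
ES = 4 = 4

4


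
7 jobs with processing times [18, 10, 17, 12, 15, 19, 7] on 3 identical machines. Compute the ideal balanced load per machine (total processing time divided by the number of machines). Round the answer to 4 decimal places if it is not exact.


Total processing time = 18 + 10 + 17 + 12 + 15 + 19 + 7 = 98
Number of machines = 3
Ideal balanced load = 98 / 3 = 32.6667

32.6667


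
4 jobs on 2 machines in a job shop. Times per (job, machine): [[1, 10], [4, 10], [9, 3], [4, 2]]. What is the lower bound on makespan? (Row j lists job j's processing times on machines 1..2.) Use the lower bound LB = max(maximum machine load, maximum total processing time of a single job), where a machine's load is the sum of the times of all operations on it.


Machine loads:
  Machine 1: 1 + 4 + 9 + 4 = 18
  Machine 2: 10 + 10 + 3 + 2 = 25
Max machine load = 25
Job totals:
  Job 1: 11
  Job 2: 14
  Job 3: 12
  Job 4: 6
Max job total = 14
Lower bound = max(25, 14) = 25

25


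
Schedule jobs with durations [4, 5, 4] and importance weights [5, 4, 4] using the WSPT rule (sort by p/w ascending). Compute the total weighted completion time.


Compute p/w ratios and sort ascending (WSPT): [(4, 5), (4, 4), (5, 4)]
Compute weighted completion times:
  Job (p=4,w=5): C=4, w*C=5*4=20
  Job (p=4,w=4): C=8, w*C=4*8=32
  Job (p=5,w=4): C=13, w*C=4*13=52
Total weighted completion time = 104

104


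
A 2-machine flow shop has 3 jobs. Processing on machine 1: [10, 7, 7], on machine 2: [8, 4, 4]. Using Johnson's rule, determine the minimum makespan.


Apply Johnson's rule:
  Group 1 (a <= b): []
  Group 2 (a > b): [(1, 10, 8), (2, 7, 4), (3, 7, 4)]
Optimal job order: [1, 2, 3]
Schedule:
  Job 1: M1 done at 10, M2 done at 18
  Job 2: M1 done at 17, M2 done at 22
  Job 3: M1 done at 24, M2 done at 28
Makespan = 28

28


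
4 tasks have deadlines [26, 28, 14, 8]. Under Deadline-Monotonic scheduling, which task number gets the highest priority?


Sort tasks by relative deadline (ascending):
  Task 4: deadline = 8
  Task 3: deadline = 14
  Task 1: deadline = 26
  Task 2: deadline = 28
Priority order (highest first): [4, 3, 1, 2]
Highest priority task = 4

4


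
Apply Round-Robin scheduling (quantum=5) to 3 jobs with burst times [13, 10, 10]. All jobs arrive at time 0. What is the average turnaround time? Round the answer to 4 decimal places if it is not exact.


Time quantum = 5
Execution trace:
  J1 runs 5 units, time = 5
  J2 runs 5 units, time = 10
  J3 runs 5 units, time = 15
  J1 runs 5 units, time = 20
  J2 runs 5 units, time = 25
  J3 runs 5 units, time = 30
  J1 runs 3 units, time = 33
Finish times: [33, 25, 30]
Average turnaround = 88/3 = 29.3333

29.3333


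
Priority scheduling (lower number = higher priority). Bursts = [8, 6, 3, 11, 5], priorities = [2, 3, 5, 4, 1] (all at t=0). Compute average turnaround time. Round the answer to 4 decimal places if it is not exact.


Sort by priority (ascending = highest first):
Order: [(1, 5), (2, 8), (3, 6), (4, 11), (5, 3)]
Completion times:
  Priority 1, burst=5, C=5
  Priority 2, burst=8, C=13
  Priority 3, burst=6, C=19
  Priority 4, burst=11, C=30
  Priority 5, burst=3, C=33
Average turnaround = 100/5 = 20.0

20.0


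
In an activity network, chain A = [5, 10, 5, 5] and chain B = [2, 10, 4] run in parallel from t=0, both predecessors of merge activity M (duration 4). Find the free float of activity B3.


ES(B3) = sum of predecessors on chain B = 12
EF(B3) = ES + duration = 12 + 4 = 16
Successor of B3 is M. ES(M) = max(sum(A), sum(B)) = max(25, 16) = 25
Free float = ES(successor) - EF(current) = 25 - 16 = 9

9


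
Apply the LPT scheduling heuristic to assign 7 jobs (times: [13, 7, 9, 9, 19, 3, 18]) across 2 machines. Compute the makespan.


Sort jobs in decreasing order (LPT): [19, 18, 13, 9, 9, 7, 3]
Assign each job to the least loaded machine:
  Machine 1: jobs [19, 9, 9, 3], load = 40
  Machine 2: jobs [18, 13, 7], load = 38
Makespan = max load = 40

40


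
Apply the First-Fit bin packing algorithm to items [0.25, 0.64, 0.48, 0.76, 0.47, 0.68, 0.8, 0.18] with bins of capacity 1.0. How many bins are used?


Place items sequentially using First-Fit:
  Item 0.25 -> new Bin 1
  Item 0.64 -> Bin 1 (now 0.89)
  Item 0.48 -> new Bin 2
  Item 0.76 -> new Bin 3
  Item 0.47 -> Bin 2 (now 0.95)
  Item 0.68 -> new Bin 4
  Item 0.8 -> new Bin 5
  Item 0.18 -> Bin 3 (now 0.94)
Total bins used = 5

5


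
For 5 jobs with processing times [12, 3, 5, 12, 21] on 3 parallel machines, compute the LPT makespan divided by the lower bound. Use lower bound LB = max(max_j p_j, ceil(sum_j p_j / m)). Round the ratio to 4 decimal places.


LPT order: [21, 12, 12, 5, 3]
Machine loads after assignment: [21, 17, 15]
LPT makespan = 21
Lower bound = max(max_job, ceil(total/3)) = max(21, 18) = 21
Ratio = 21 / 21 = 1.0

1.0


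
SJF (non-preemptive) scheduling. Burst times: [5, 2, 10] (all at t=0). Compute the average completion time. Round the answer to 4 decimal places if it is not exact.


SJF order (ascending): [2, 5, 10]
Completion times:
  Job 1: burst=2, C=2
  Job 2: burst=5, C=7
  Job 3: burst=10, C=17
Average completion = 26/3 = 8.6667

8.6667


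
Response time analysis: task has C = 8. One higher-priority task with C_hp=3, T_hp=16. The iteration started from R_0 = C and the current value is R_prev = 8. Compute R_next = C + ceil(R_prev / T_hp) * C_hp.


R_next = C + ceil(R_prev / T_hp) * C_hp
ceil(8 / 16) = ceil(0.5) = 1
Interference = 1 * 3 = 3
R_next = 8 + 3 = 11

11


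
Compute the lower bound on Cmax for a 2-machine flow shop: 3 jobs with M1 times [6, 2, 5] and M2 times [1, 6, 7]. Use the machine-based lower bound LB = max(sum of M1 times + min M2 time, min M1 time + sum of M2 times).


LB1 = sum(M1 times) + min(M2 times) = 13 + 1 = 14
LB2 = min(M1 times) + sum(M2 times) = 2 + 14 = 16
Lower bound = max(LB1, LB2) = max(14, 16) = 16

16


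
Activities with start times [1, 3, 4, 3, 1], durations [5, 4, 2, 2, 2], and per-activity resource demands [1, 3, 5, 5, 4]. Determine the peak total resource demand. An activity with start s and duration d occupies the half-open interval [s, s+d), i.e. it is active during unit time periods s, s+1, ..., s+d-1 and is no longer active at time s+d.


Each activity i is active on [start_i, start_i + duration_i).
Compute total resource usage per time slot:
  t=0: active resources = [], total = 0
  t=1: active resources = [1, 4], total = 5
  t=2: active resources = [1, 4], total = 5
  t=3: active resources = [1, 3, 5], total = 9
  t=4: active resources = [1, 3, 5, 5], total = 14
  t=5: active resources = [1, 3, 5], total = 9
  t=6: active resources = [3], total = 3
Peak resource demand = 14

14


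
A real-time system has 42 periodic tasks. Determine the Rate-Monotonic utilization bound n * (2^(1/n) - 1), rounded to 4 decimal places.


Compute 2^(1/42) = 1.0166404394
Subtract 1: 1.0166404394 - 1 = 0.0166404394
Multiply by n: 42 * 0.0166404394 = 0.6988984548
Round to 4 dp: 0.6989

0.6989


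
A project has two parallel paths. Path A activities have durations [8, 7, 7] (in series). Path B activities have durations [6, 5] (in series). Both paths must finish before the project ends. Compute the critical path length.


Path A total = 8 + 7 + 7 = 22
Path B total = 6 + 5 = 11
Critical path = longest path = max(22, 11) = 22

22


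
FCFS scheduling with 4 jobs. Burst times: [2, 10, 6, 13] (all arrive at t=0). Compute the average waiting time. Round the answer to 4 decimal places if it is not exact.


FCFS order (as given): [2, 10, 6, 13]
Waiting times:
  Job 1: wait = 0
  Job 2: wait = 2
  Job 3: wait = 12
  Job 4: wait = 18
Sum of waiting times = 32
Average waiting time = 32/4 = 8.0

8.0


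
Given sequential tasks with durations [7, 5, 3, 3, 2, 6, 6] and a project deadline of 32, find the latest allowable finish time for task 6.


LF(activity 6) = deadline - sum of successor durations
Successors: activities 7 through 7 with durations [6]
Sum of successor durations = 6
LF = 32 - 6 = 26

26


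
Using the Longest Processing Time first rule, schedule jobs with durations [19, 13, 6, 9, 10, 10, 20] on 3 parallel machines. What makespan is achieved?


Sort jobs in decreasing order (LPT): [20, 19, 13, 10, 10, 9, 6]
Assign each job to the least loaded machine:
  Machine 1: jobs [20, 9], load = 29
  Machine 2: jobs [19, 10], load = 29
  Machine 3: jobs [13, 10, 6], load = 29
Makespan = max load = 29

29


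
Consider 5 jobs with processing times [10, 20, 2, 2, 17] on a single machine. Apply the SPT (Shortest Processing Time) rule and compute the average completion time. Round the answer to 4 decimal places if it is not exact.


Sort jobs by processing time (SPT order): [2, 2, 10, 17, 20]
Compute completion times sequentially:
  Job 1: processing = 2, completes at 2
  Job 2: processing = 2, completes at 4
  Job 3: processing = 10, completes at 14
  Job 4: processing = 17, completes at 31
  Job 5: processing = 20, completes at 51
Sum of completion times = 102
Average completion time = 102/5 = 20.4

20.4


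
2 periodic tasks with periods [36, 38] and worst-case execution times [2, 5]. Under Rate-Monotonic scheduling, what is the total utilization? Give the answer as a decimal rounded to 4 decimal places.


Compute individual utilizations (exact fractions):
  Task 1: C/T = 2/36 = 1/18 (approx. 0.0556)
  Task 2: C/T = 5/38 (approx. 0.1316)
Total utilization U = 1/18 + 5/38 = 32/171
Rounded to 4 decimal places: U = 0.1871
RM (Liu & Layland) bound for 2 tasks = 0.828427; compare with U = 32/171 (approx. 0.187135)
U <= bound, so schedulable by RM sufficient condition.

0.1871


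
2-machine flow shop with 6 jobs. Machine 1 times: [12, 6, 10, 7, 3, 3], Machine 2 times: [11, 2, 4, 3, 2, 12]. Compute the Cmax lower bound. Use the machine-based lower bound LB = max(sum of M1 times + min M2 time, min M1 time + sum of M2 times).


LB1 = sum(M1 times) + min(M2 times) = 41 + 2 = 43
LB2 = min(M1 times) + sum(M2 times) = 3 + 34 = 37
Lower bound = max(LB1, LB2) = max(43, 37) = 43

43


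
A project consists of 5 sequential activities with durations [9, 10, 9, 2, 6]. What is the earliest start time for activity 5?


Activity 5 starts after activities 1 through 4 complete.
Predecessor durations: [9, 10, 9, 2]
ES = 9 + 10 + 9 + 2 = 30

30


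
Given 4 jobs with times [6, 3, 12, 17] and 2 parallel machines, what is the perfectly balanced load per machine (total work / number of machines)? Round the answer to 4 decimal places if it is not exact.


Total processing time = 6 + 3 + 12 + 17 = 38
Number of machines = 2
Ideal balanced load = 38 / 2 = 19.0

19.0


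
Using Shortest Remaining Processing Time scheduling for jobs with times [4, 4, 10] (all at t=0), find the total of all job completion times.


Since all jobs arrive at t=0, SRPT equals SPT ordering.
SPT order: [4, 4, 10]
Completion times:
  Job 1: p=4, C=4
  Job 2: p=4, C=8
  Job 3: p=10, C=18
Total completion time = 4 + 8 + 18 = 30

30


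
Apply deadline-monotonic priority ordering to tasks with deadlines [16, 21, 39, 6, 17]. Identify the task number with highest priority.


Sort tasks by relative deadline (ascending):
  Task 4: deadline = 6
  Task 1: deadline = 16
  Task 5: deadline = 17
  Task 2: deadline = 21
  Task 3: deadline = 39
Priority order (highest first): [4, 1, 5, 2, 3]
Highest priority task = 4

4


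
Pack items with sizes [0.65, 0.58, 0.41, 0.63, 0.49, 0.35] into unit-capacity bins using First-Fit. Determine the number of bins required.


Place items sequentially using First-Fit:
  Item 0.65 -> new Bin 1
  Item 0.58 -> new Bin 2
  Item 0.41 -> Bin 2 (now 0.99)
  Item 0.63 -> new Bin 3
  Item 0.49 -> new Bin 4
  Item 0.35 -> Bin 1 (now 1.0)
Total bins used = 4

4


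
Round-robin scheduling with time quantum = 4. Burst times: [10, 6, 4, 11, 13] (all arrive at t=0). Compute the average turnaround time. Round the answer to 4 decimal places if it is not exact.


Time quantum = 4
Execution trace:
  J1 runs 4 units, time = 4
  J2 runs 4 units, time = 8
  J3 runs 4 units, time = 12
  J4 runs 4 units, time = 16
  J5 runs 4 units, time = 20
  J1 runs 4 units, time = 24
  J2 runs 2 units, time = 26
  J4 runs 4 units, time = 30
  J5 runs 4 units, time = 34
  J1 runs 2 units, time = 36
  J4 runs 3 units, time = 39
  J5 runs 4 units, time = 43
  J5 runs 1 units, time = 44
Finish times: [36, 26, 12, 39, 44]
Average turnaround = 157/5 = 31.4

31.4


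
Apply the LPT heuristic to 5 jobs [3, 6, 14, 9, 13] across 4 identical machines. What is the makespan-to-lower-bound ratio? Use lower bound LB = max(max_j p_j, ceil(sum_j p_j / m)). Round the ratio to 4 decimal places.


LPT order: [14, 13, 9, 6, 3]
Machine loads after assignment: [14, 13, 9, 9]
LPT makespan = 14
Lower bound = max(max_job, ceil(total/4)) = max(14, 12) = 14
Ratio = 14 / 14 = 1.0

1.0


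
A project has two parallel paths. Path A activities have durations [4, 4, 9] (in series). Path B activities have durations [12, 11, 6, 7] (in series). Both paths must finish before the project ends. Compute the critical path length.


Path A total = 4 + 4 + 9 = 17
Path B total = 12 + 11 + 6 + 7 = 36
Critical path = longest path = max(17, 36) = 36

36


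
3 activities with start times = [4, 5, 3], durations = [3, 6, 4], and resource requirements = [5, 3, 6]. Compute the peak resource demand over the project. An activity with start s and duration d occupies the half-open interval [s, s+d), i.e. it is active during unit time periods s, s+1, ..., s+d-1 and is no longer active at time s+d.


Each activity i is active on [start_i, start_i + duration_i).
Compute total resource usage per time slot:
  t=0: active resources = [], total = 0
  t=1: active resources = [], total = 0
  t=2: active resources = [], total = 0
  t=3: active resources = [6], total = 6
  t=4: active resources = [5, 6], total = 11
  t=5: active resources = [5, 3, 6], total = 14
  t=6: active resources = [5, 3, 6], total = 14
  t=7: active resources = [3], total = 3
  t=8: active resources = [3], total = 3
  t=9: active resources = [3], total = 3
  t=10: active resources = [3], total = 3
Peak resource demand = 14

14


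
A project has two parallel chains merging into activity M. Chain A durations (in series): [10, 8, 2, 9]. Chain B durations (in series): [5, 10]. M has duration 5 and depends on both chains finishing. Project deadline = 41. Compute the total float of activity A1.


Forward pass: ES(A1) = sum of predecessors on chain A = 0
EF = ES + duration = 0 + 10 = 10
Backward pass: LF(M) = deadline = 41; LS(M) = 41 - 5 = 36
LF(A1) = LS(M) - sum(successors on chain A) = 36 - 19 = 17
LS = LF - duration = 17 - 10 = 7
Total float = LS - ES = 7 - 0 = 7

7


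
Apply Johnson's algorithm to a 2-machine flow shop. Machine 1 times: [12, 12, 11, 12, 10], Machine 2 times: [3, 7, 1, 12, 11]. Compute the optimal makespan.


Apply Johnson's rule:
  Group 1 (a <= b): [(5, 10, 11), (4, 12, 12)]
  Group 2 (a > b): [(2, 12, 7), (1, 12, 3), (3, 11, 1)]
Optimal job order: [5, 4, 2, 1, 3]
Schedule:
  Job 5: M1 done at 10, M2 done at 21
  Job 4: M1 done at 22, M2 done at 34
  Job 2: M1 done at 34, M2 done at 41
  Job 1: M1 done at 46, M2 done at 49
  Job 3: M1 done at 57, M2 done at 58
Makespan = 58

58


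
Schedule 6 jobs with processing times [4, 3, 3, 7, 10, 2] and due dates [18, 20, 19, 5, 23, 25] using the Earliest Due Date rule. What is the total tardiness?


Sort by due date (EDD order): [(7, 5), (4, 18), (3, 19), (3, 20), (10, 23), (2, 25)]
Compute completion times and tardiness:
  Job 1: p=7, d=5, C=7, tardiness=max(0,7-5)=2
  Job 2: p=4, d=18, C=11, tardiness=max(0,11-18)=0
  Job 3: p=3, d=19, C=14, tardiness=max(0,14-19)=0
  Job 4: p=3, d=20, C=17, tardiness=max(0,17-20)=0
  Job 5: p=10, d=23, C=27, tardiness=max(0,27-23)=4
  Job 6: p=2, d=25, C=29, tardiness=max(0,29-25)=4
Total tardiness = 10

10


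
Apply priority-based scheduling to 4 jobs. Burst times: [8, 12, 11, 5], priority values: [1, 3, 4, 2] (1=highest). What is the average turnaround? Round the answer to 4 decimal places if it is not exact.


Sort by priority (ascending = highest first):
Order: [(1, 8), (2, 5), (3, 12), (4, 11)]
Completion times:
  Priority 1, burst=8, C=8
  Priority 2, burst=5, C=13
  Priority 3, burst=12, C=25
  Priority 4, burst=11, C=36
Average turnaround = 82/4 = 20.5

20.5


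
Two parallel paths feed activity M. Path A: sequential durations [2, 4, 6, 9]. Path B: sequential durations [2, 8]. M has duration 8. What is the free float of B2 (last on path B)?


ES(B2) = sum of predecessors on chain B = 2
EF(B2) = ES + duration = 2 + 8 = 10
Successor of B2 is M. ES(M) = max(sum(A), sum(B)) = max(21, 10) = 21
Free float = ES(successor) - EF(current) = 21 - 10 = 11

11


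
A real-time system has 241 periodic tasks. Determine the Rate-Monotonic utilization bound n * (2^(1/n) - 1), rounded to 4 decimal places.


Compute 2^(1/241) = 1.0028802694
Subtract 1: 1.0028802694 - 1 = 0.0028802694
Multiply by n: 241 * 0.0028802694 = 0.6941449254
Round to 4 dp: 0.6941

0.6941


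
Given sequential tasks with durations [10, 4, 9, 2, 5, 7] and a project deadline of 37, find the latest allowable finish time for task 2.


LF(activity 2) = deadline - sum of successor durations
Successors: activities 3 through 6 with durations [9, 2, 5, 7]
Sum of successor durations = 23
LF = 37 - 23 = 14

14


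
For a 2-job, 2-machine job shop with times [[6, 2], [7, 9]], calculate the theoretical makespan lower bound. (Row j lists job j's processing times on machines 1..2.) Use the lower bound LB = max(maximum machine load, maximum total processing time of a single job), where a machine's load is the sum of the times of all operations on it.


Machine loads:
  Machine 1: 6 + 7 = 13
  Machine 2: 2 + 9 = 11
Max machine load = 13
Job totals:
  Job 1: 8
  Job 2: 16
Max job total = 16
Lower bound = max(13, 16) = 16

16


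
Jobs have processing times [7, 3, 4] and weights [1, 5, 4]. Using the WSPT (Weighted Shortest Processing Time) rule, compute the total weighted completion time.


Compute p/w ratios and sort ascending (WSPT): [(3, 5), (4, 4), (7, 1)]
Compute weighted completion times:
  Job (p=3,w=5): C=3, w*C=5*3=15
  Job (p=4,w=4): C=7, w*C=4*7=28
  Job (p=7,w=1): C=14, w*C=1*14=14
Total weighted completion time = 57

57


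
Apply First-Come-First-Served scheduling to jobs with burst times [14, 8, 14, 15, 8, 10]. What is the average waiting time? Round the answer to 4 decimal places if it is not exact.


FCFS order (as given): [14, 8, 14, 15, 8, 10]
Waiting times:
  Job 1: wait = 0
  Job 2: wait = 14
  Job 3: wait = 22
  Job 4: wait = 36
  Job 5: wait = 51
  Job 6: wait = 59
Sum of waiting times = 182
Average waiting time = 182/6 = 30.3333

30.3333


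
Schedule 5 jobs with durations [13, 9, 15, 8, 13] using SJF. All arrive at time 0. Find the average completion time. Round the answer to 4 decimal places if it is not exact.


SJF order (ascending): [8, 9, 13, 13, 15]
Completion times:
  Job 1: burst=8, C=8
  Job 2: burst=9, C=17
  Job 3: burst=13, C=30
  Job 4: burst=13, C=43
  Job 5: burst=15, C=58
Average completion = 156/5 = 31.2

31.2


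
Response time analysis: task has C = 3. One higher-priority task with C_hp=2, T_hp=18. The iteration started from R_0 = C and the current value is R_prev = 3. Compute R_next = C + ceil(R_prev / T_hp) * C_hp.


R_next = C + ceil(R_prev / T_hp) * C_hp
ceil(3 / 18) = ceil(0.1667) = 1
Interference = 1 * 2 = 2
R_next = 3 + 2 = 5

5


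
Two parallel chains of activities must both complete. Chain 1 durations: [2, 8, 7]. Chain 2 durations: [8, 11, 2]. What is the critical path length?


Path A total = 2 + 8 + 7 = 17
Path B total = 8 + 11 + 2 = 21
Critical path = longest path = max(17, 21) = 21

21


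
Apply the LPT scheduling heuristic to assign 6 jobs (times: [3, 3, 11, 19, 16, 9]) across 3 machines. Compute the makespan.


Sort jobs in decreasing order (LPT): [19, 16, 11, 9, 3, 3]
Assign each job to the least loaded machine:
  Machine 1: jobs [19, 3], load = 22
  Machine 2: jobs [16, 3], load = 19
  Machine 3: jobs [11, 9], load = 20
Makespan = max load = 22

22


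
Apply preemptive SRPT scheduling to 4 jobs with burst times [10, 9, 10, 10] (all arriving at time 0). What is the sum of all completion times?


Since all jobs arrive at t=0, SRPT equals SPT ordering.
SPT order: [9, 10, 10, 10]
Completion times:
  Job 1: p=9, C=9
  Job 2: p=10, C=19
  Job 3: p=10, C=29
  Job 4: p=10, C=39
Total completion time = 9 + 19 + 29 + 39 = 96

96


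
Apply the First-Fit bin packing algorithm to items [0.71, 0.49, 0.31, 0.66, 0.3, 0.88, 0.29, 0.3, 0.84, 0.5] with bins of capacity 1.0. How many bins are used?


Place items sequentially using First-Fit:
  Item 0.71 -> new Bin 1
  Item 0.49 -> new Bin 2
  Item 0.31 -> Bin 2 (now 0.8)
  Item 0.66 -> new Bin 3
  Item 0.3 -> Bin 3 (now 0.96)
  Item 0.88 -> new Bin 4
  Item 0.29 -> Bin 1 (now 1.0)
  Item 0.3 -> new Bin 5
  Item 0.84 -> new Bin 6
  Item 0.5 -> Bin 5 (now 0.8)
Total bins used = 6

6


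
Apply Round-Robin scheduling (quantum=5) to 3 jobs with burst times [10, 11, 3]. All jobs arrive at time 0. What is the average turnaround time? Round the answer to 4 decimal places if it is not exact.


Time quantum = 5
Execution trace:
  J1 runs 5 units, time = 5
  J2 runs 5 units, time = 10
  J3 runs 3 units, time = 13
  J1 runs 5 units, time = 18
  J2 runs 5 units, time = 23
  J2 runs 1 units, time = 24
Finish times: [18, 24, 13]
Average turnaround = 55/3 = 18.3333

18.3333


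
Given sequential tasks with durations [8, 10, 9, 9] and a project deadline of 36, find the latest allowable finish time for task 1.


LF(activity 1) = deadline - sum of successor durations
Successors: activities 2 through 4 with durations [10, 9, 9]
Sum of successor durations = 28
LF = 36 - 28 = 8

8


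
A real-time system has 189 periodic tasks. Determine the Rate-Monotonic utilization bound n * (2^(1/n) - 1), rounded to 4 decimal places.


Compute 2^(1/189) = 1.0036741787
Subtract 1: 1.0036741787 - 1 = 0.0036741787
Multiply by n: 189 * 0.0036741787 = 0.6944197743
Round to 4 dp: 0.6944

0.6944


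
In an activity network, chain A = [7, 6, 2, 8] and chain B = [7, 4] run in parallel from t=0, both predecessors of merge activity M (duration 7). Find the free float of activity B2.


ES(B2) = sum of predecessors on chain B = 7
EF(B2) = ES + duration = 7 + 4 = 11
Successor of B2 is M. ES(M) = max(sum(A), sum(B)) = max(23, 11) = 23
Free float = ES(successor) - EF(current) = 23 - 11 = 12

12


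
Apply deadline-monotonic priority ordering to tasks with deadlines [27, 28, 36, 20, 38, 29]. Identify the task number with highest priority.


Sort tasks by relative deadline (ascending):
  Task 4: deadline = 20
  Task 1: deadline = 27
  Task 2: deadline = 28
  Task 6: deadline = 29
  Task 3: deadline = 36
  Task 5: deadline = 38
Priority order (highest first): [4, 1, 2, 6, 3, 5]
Highest priority task = 4

4


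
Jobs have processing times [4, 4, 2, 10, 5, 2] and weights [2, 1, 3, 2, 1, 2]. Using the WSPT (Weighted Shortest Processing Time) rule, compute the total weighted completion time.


Compute p/w ratios and sort ascending (WSPT): [(2, 3), (2, 2), (4, 2), (4, 1), (10, 2), (5, 1)]
Compute weighted completion times:
  Job (p=2,w=3): C=2, w*C=3*2=6
  Job (p=2,w=2): C=4, w*C=2*4=8
  Job (p=4,w=2): C=8, w*C=2*8=16
  Job (p=4,w=1): C=12, w*C=1*12=12
  Job (p=10,w=2): C=22, w*C=2*22=44
  Job (p=5,w=1): C=27, w*C=1*27=27
Total weighted completion time = 113

113


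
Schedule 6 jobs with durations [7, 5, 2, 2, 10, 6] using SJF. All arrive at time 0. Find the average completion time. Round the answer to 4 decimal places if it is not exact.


SJF order (ascending): [2, 2, 5, 6, 7, 10]
Completion times:
  Job 1: burst=2, C=2
  Job 2: burst=2, C=4
  Job 3: burst=5, C=9
  Job 4: burst=6, C=15
  Job 5: burst=7, C=22
  Job 6: burst=10, C=32
Average completion = 84/6 = 14.0

14.0


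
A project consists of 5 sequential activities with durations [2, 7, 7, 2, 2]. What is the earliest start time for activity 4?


Activity 4 starts after activities 1 through 3 complete.
Predecessor durations: [2, 7, 7]
ES = 2 + 7 + 7 = 16

16


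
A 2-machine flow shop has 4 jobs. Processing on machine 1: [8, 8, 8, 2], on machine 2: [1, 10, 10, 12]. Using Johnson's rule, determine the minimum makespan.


Apply Johnson's rule:
  Group 1 (a <= b): [(4, 2, 12), (2, 8, 10), (3, 8, 10)]
  Group 2 (a > b): [(1, 8, 1)]
Optimal job order: [4, 2, 3, 1]
Schedule:
  Job 4: M1 done at 2, M2 done at 14
  Job 2: M1 done at 10, M2 done at 24
  Job 3: M1 done at 18, M2 done at 34
  Job 1: M1 done at 26, M2 done at 35
Makespan = 35

35


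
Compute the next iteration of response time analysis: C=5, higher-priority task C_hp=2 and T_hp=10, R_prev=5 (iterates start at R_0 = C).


R_next = C + ceil(R_prev / T_hp) * C_hp
ceil(5 / 10) = ceil(0.5) = 1
Interference = 1 * 2 = 2
R_next = 5 + 2 = 7

7


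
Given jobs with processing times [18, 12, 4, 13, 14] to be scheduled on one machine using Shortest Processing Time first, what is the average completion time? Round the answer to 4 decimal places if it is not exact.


Sort jobs by processing time (SPT order): [4, 12, 13, 14, 18]
Compute completion times sequentially:
  Job 1: processing = 4, completes at 4
  Job 2: processing = 12, completes at 16
  Job 3: processing = 13, completes at 29
  Job 4: processing = 14, completes at 43
  Job 5: processing = 18, completes at 61
Sum of completion times = 153
Average completion time = 153/5 = 30.6

30.6


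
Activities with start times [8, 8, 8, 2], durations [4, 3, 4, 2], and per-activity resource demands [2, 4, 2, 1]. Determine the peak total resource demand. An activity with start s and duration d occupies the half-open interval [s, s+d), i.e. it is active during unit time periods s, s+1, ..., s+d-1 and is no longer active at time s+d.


Each activity i is active on [start_i, start_i + duration_i).
Compute total resource usage per time slot:
  t=0: active resources = [], total = 0
  t=1: active resources = [], total = 0
  t=2: active resources = [1], total = 1
  t=3: active resources = [1], total = 1
  t=4: active resources = [], total = 0
  t=5: active resources = [], total = 0
  t=6: active resources = [], total = 0
  t=7: active resources = [], total = 0
  t=8: active resources = [2, 4, 2], total = 8
  t=9: active resources = [2, 4, 2], total = 8
  t=10: active resources = [2, 4, 2], total = 8
  t=11: active resources = [2, 2], total = 4
Peak resource demand = 8

8


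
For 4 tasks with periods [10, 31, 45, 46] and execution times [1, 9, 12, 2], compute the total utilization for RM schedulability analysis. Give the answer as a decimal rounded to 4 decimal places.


Compute individual utilizations (exact fractions):
  Task 1: C/T = 1/10 (approx. 0.1)
  Task 2: C/T = 9/31 (approx. 0.2903)
  Task 3: C/T = 12/45 = 4/15 (approx. 0.2667)
  Task 4: C/T = 2/46 = 1/23 (approx. 0.0435)
Total utilization U = 1/10 + 9/31 + 4/15 + 1/23 = 14983/21390
Rounded to 4 decimal places: U = 0.7005
RM (Liu & Layland) bound for 4 tasks = 0.756828; compare with U = 14983/21390 (approx. 0.700468)
U <= bound, so schedulable by RM sufficient condition.

0.7005


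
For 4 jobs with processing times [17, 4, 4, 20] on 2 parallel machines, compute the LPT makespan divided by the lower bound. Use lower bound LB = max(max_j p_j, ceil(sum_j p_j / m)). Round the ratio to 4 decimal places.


LPT order: [20, 17, 4, 4]
Machine loads after assignment: [24, 21]
LPT makespan = 24
Lower bound = max(max_job, ceil(total/2)) = max(20, 23) = 23
Ratio = 24 / 23 = 1.0435

1.0435


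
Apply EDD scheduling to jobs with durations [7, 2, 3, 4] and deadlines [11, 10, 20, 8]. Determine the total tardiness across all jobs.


Sort by due date (EDD order): [(4, 8), (2, 10), (7, 11), (3, 20)]
Compute completion times and tardiness:
  Job 1: p=4, d=8, C=4, tardiness=max(0,4-8)=0
  Job 2: p=2, d=10, C=6, tardiness=max(0,6-10)=0
  Job 3: p=7, d=11, C=13, tardiness=max(0,13-11)=2
  Job 4: p=3, d=20, C=16, tardiness=max(0,16-20)=0
Total tardiness = 2

2


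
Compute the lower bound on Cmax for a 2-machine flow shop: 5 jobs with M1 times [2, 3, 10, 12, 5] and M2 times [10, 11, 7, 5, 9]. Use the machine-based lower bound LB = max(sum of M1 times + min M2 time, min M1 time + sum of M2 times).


LB1 = sum(M1 times) + min(M2 times) = 32 + 5 = 37
LB2 = min(M1 times) + sum(M2 times) = 2 + 42 = 44
Lower bound = max(LB1, LB2) = max(37, 44) = 44

44


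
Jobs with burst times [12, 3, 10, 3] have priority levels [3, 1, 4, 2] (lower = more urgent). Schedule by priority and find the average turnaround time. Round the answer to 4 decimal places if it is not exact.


Sort by priority (ascending = highest first):
Order: [(1, 3), (2, 3), (3, 12), (4, 10)]
Completion times:
  Priority 1, burst=3, C=3
  Priority 2, burst=3, C=6
  Priority 3, burst=12, C=18
  Priority 4, burst=10, C=28
Average turnaround = 55/4 = 13.75

13.75


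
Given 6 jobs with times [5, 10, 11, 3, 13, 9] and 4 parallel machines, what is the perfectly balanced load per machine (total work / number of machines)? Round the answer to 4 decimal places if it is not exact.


Total processing time = 5 + 10 + 11 + 3 + 13 + 9 = 51
Number of machines = 4
Ideal balanced load = 51 / 4 = 12.75

12.75


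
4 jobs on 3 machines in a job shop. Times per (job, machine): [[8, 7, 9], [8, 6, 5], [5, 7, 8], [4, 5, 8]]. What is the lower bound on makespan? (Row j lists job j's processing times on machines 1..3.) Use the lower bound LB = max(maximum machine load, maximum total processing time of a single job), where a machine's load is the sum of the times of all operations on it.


Machine loads:
  Machine 1: 8 + 8 + 5 + 4 = 25
  Machine 2: 7 + 6 + 7 + 5 = 25
  Machine 3: 9 + 5 + 8 + 8 = 30
Max machine load = 30
Job totals:
  Job 1: 24
  Job 2: 19
  Job 3: 20
  Job 4: 17
Max job total = 24
Lower bound = max(30, 24) = 30

30


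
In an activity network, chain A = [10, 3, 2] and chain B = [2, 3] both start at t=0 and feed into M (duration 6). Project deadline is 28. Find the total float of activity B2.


Forward pass: ES(B2) = sum of predecessors on chain B = 2
EF = ES + duration = 2 + 3 = 5
Backward pass: LF(M) = deadline = 28; LS(M) = 28 - 6 = 22
LF(B2) = LS(M) - sum(successors on chain B) = 22 - 0 = 22
LS = LF - duration = 22 - 3 = 19
Total float = LS - ES = 19 - 2 = 17

17


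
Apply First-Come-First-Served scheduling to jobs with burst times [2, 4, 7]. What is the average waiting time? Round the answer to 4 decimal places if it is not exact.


FCFS order (as given): [2, 4, 7]
Waiting times:
  Job 1: wait = 0
  Job 2: wait = 2
  Job 3: wait = 6
Sum of waiting times = 8
Average waiting time = 8/3 = 2.6667

2.6667
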